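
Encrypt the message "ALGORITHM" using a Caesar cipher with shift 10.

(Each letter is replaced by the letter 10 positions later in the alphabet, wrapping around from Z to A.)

Step 1: For each letter, shift forward by 10 positions (mod 26).
  A (position 0) -> position (0+10) mod 26 = 10 -> K
  L (position 11) -> position (11+10) mod 26 = 21 -> V
  G (position 6) -> position (6+10) mod 26 = 16 -> Q
  O (position 14) -> position (14+10) mod 26 = 24 -> Y
  R (position 17) -> position (17+10) mod 26 = 1 -> B
  I (position 8) -> position (8+10) mod 26 = 18 -> S
  T (position 19) -> position (19+10) mod 26 = 3 -> D
  H (position 7) -> position (7+10) mod 26 = 17 -> R
  M (position 12) -> position (12+10) mod 26 = 22 -> W
Result: KVQYBSDRW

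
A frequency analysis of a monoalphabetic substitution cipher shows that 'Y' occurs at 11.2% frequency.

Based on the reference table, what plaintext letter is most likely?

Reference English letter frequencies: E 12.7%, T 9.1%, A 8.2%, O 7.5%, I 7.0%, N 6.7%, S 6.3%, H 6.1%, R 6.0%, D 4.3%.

Step 1: The observed frequency is 11.2%.
Step 2: Compare with English frequencies:
  E: 12.7% (difference: 1.5%) <-- closest
  T: 9.1% (difference: 2.1%)
  A: 8.2% (difference: 3.0%)
  O: 7.5% (difference: 3.7%)
  I: 7.0% (difference: 4.2%)
  N: 6.7% (difference: 4.5%)
  S: 6.3% (difference: 4.9%)
  H: 6.1% (difference: 5.1%)
  R: 6.0% (difference: 5.2%)
  D: 4.3% (difference: 6.9%)
Step 3: 'Y' most likely represents 'E' (frequency 12.7%).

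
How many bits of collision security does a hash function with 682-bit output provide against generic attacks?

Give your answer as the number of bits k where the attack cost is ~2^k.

Step 1: The hash has a 682-bit output.
Step 2: Collision resistance means it should be infeasible to find any x != y with h(x) = h(y).
By the birthday bound, a generic collision search succeeds after about sqrt(2^682) = 2^(682/2) = 2^341 evaluations.
Step 3: Security level = 341 bits.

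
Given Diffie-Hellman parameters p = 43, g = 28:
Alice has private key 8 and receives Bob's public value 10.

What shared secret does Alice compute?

Step 1: s = B^a mod p = 10^8 mod 43.
  10^1 mod 43 = 10
  10^2 mod 43 = (10 * 10) mod 43 = 14
  10^3 mod 43 = (14 * 10) mod 43 = 11
  10^4 mod 43 = (11 * 10) mod 43 = 24
  10^5 mod 43 = (24 * 10) mod 43 = 25
  10^6 mod 43 = (25 * 10) mod 43 = 35
  10^7 mod 43 = (35 * 10) mod 43 = 6
  10^8 mod 43 = (6 * 10) mod 43 = 17
Result: shared secret = 17.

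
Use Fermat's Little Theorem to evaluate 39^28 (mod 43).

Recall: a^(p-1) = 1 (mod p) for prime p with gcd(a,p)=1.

Step 1: Since 43 is prime, by Fermat's Little Theorem: 39^42 = 1 (mod 43).
Step 2: Reduce exponent: 28 mod 42 = 28.
Step 3: So 39^28 = 39^28 (mod 43).
Step 4: 39^28 mod 43 = 1.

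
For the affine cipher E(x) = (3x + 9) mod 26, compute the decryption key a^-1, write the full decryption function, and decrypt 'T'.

Step 1: Find a^-1, the modular inverse of 3 mod 26.
Step 2: We need 3 * a^-1 = 1 (mod 26).
Step 3: 3 * 9 = 27 = 1 * 26 + 1, so a^-1 = 9.
Step 4: D(y) = 9(y - 9) mod 26.
Step 5: Apply to 'T' (y = 19): D(19) = 9 * (19 - 9) mod 26 = 9 * 10 mod 26 = 12 -> 'M'.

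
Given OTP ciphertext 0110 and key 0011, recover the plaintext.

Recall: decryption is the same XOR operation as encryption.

Step 1: XOR ciphertext with key:
  Ciphertext: 0110
  Key:        0011
  XOR:        0101
Step 2: Plaintext = 0101 = 5 in decimal.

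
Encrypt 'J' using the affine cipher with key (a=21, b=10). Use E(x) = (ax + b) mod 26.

Step 1: Convert 'J' to number: x = 9.
Step 2: E(9) = (21 * 9 + 10) mod 26 = 199 mod 26 = 17.
Step 3: Convert 17 back to letter: R.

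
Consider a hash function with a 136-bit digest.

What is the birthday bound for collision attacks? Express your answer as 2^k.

Step 1: The birthday paradox gives collision probability ~50% after sqrt(2^n) = 2^(n/2) hashes.
Step 2: For 136-bit output: 2^(136/2) = 2^68.
Step 3: Approximately 2^68 hash computations needed.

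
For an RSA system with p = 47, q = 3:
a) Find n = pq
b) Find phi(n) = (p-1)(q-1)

Step 1: n = p * q = 47 * 3 = 141.
Step 2: phi(n) = (p-1)(q-1) = 46 * 2 = 92.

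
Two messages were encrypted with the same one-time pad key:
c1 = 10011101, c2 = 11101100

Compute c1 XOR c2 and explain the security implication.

Step 1: c1 XOR c2 = (m1 XOR k) XOR (m2 XOR k).
Step 2: By XOR associativity/commutativity: = m1 XOR m2 XOR k XOR k = m1 XOR m2.
Step 3: 10011101 XOR 11101100 = 01110001 = 113.
Step 4: The key cancels out! An attacker learns m1 XOR m2 = 113, revealing the relationship between plaintexts.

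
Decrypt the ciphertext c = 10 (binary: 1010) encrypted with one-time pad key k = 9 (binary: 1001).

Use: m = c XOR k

Step 1: XOR ciphertext with key:
  Ciphertext: 1010
  Key:        1001
  XOR:        0011
Step 2: Plaintext = 0011 = 3 in decimal.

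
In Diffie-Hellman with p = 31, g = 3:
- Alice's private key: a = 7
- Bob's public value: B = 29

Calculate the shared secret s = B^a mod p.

Step 1: s = B^a mod p = 29^7 mod 31.
  29^1 mod 31 = 29
  29^2 mod 31 = (29 * 29) mod 31 = 4
  29^3 mod 31 = (4 * 29) mod 31 = 23
  29^4 mod 31 = (23 * 29) mod 31 = 16
  29^5 mod 31 = (16 * 29) mod 31 = 30
  29^6 mod 31 = (30 * 29) mod 31 = 2
  29^7 mod 31 = (2 * 29) mod 31 = 27
Result: shared secret = 27.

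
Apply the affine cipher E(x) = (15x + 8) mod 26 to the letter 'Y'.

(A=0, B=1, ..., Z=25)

Step 1: Convert 'Y' to number: x = 24.
Step 2: E(24) = (15 * 24 + 8) mod 26 = 368 mod 26 = 4.
Step 3: Convert 4 back to letter: E.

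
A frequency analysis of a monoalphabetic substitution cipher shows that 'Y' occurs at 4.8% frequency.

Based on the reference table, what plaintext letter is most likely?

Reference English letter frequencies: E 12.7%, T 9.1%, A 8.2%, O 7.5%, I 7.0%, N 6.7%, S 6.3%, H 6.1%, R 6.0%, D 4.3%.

Step 1: The observed frequency is 4.8%.
Step 2: Compare with English frequencies:
  E: 12.7% (difference: 7.9%)
  T: 9.1% (difference: 4.3%)
  A: 8.2% (difference: 3.4%)
  O: 7.5% (difference: 2.7%)
  I: 7.0% (difference: 2.2%)
  N: 6.7% (difference: 1.9%)
  S: 6.3% (difference: 1.5%)
  H: 6.1% (difference: 1.3%)
  R: 6.0% (difference: 1.2%)
  D: 4.3% (difference: 0.5%) <-- closest
Step 3: 'Y' most likely represents 'D' (frequency 4.3%).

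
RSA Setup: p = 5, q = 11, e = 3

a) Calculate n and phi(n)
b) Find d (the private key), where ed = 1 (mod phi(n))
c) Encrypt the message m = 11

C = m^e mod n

Step 1: n = 5 * 11 = 55.
Step 2: phi(n) = (5-1)(11-1) = 4 * 10 = 40.
Step 3: Find d = 3^(-1) mod 40 = 27.
  Verify: 3 * 27 = 81 = 1 (mod 40).
Step 4: C = 11^3 mod 55 = 11.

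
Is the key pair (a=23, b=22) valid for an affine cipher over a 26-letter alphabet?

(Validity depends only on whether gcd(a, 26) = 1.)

Step 1: Compute gcd(23, 26).
Step 2: gcd(23, 26) = 1.
Since gcd = 1, 23 is coprime with 26, so it is a valid key.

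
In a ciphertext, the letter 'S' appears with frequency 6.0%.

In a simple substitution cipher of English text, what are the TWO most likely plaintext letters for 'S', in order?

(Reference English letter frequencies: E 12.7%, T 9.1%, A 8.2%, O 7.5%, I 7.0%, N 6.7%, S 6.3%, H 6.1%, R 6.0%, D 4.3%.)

Step 1: Observed frequency of 'S' is 6.0%.
Step 2: Compute distances to each reference frequency and sort:
  R (6.0%): difference = 0.0% <-- BEST
  H (6.1%): difference = 0.1% <-- RUNNER-UP
  S (6.3%): difference = 0.3%
  N (6.7%): difference = 0.7%
  I (7.0%): difference = 1.0%
Step 3: Most likely is 'R' (6.0%, diff 0.0%); second most likely is 'H' (6.1%, diff 0.1%).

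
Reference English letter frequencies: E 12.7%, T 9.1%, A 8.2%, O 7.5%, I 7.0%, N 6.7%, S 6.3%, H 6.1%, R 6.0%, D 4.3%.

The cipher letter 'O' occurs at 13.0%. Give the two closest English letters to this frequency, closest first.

Step 1: Observed frequency of 'O' is 13.0%.
Step 2: Compute distances to each reference frequency and sort:
  E (12.7%): difference = 0.3% <-- BEST
  T (9.1%): difference = 3.9% <-- RUNNER-UP
  A (8.2%): difference = 4.8%
  O (7.5%): difference = 5.5%
  I (7.0%): difference = 6.0%
Step 3: Most likely is 'E' (12.7%, diff 0.3%); second most likely is 'T' (9.1%, diff 3.9%).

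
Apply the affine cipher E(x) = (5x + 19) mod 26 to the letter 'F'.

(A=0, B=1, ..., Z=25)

Step 1: Convert 'F' to number: x = 5.
Step 2: E(5) = (5 * 5 + 19) mod 26 = 44 mod 26 = 18.
Step 3: Convert 18 back to letter: S.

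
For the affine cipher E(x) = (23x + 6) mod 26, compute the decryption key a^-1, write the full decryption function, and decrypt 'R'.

Step 1: Find a^-1, the modular inverse of 23 mod 26.
Step 2: We need 23 * a^-1 = 1 (mod 26).
Step 3: 23 * 17 = 391 = 15 * 26 + 1, so a^-1 = 17.
Step 4: D(y) = 17(y - 6) mod 26.
Step 5: Apply to 'R' (y = 17): D(17) = 17 * (17 - 6) mod 26 = 17 * 11 mod 26 = 5 -> 'F'.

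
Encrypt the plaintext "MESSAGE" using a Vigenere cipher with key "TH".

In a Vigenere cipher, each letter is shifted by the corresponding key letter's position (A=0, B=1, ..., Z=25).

Step 1: Repeat key to match plaintext length:
  Plaintext: MESSAGE
  Key:       THTHTHT
Step 2: Encrypt each letter:
  M(12) + T(19) = (12+19) mod 26 = 5 = F
  E(4) + H(7) = (4+7) mod 26 = 11 = L
  S(18) + T(19) = (18+19) mod 26 = 11 = L
  S(18) + H(7) = (18+7) mod 26 = 25 = Z
  A(0) + T(19) = (0+19) mod 26 = 19 = T
  G(6) + H(7) = (6+7) mod 26 = 13 = N
  E(4) + T(19) = (4+19) mod 26 = 23 = X
Ciphertext: FLLZTNX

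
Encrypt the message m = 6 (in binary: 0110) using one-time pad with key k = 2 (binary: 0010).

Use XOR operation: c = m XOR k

Step 1: Write out the XOR operation bit by bit:
  Message: 0110
  Key:     0010
  XOR:     0100
Step 2: Convert to decimal: 0100 = 4.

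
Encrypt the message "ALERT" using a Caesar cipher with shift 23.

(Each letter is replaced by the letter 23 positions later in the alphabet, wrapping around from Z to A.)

Step 1: For each letter, shift forward by 23 positions (mod 26).
  A (position 0) -> position (0+23) mod 26 = 23 -> X
  L (position 11) -> position (11+23) mod 26 = 8 -> I
  E (position 4) -> position (4+23) mod 26 = 1 -> B
  R (position 17) -> position (17+23) mod 26 = 14 -> O
  T (position 19) -> position (19+23) mod 26 = 16 -> Q
Result: XIBOQ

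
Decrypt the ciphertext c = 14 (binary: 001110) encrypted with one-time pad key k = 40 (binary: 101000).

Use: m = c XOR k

Step 1: XOR ciphertext with key:
  Ciphertext: 001110
  Key:        101000
  XOR:        100110
Step 2: Plaintext = 100110 = 38 in decimal.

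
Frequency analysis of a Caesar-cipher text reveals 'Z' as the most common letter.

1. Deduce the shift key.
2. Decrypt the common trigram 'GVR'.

Step 1: In English, 'E' is the most frequent letter (12.7%).
Step 2: The most frequent ciphertext letter is 'Z' (position 25).
Step 3: Shift = (25 - 4) mod 26 = 21.
Step 4: Decrypt 'GVR' by shifting back 21:
  G -> L
  V -> A
  R -> W
Step 5: 'GVR' decrypts to 'LAW'.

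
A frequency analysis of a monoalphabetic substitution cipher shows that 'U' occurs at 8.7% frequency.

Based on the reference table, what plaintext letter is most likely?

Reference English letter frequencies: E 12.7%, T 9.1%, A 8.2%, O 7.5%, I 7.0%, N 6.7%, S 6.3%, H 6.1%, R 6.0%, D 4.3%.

Step 1: The observed frequency is 8.7%.
Step 2: Compare with English frequencies:
  E: 12.7% (difference: 4.0%)
  T: 9.1% (difference: 0.4%) <-- closest
  A: 8.2% (difference: 0.5%)
  O: 7.5% (difference: 1.2%)
  I: 7.0% (difference: 1.7%)
  N: 6.7% (difference: 2.0%)
  S: 6.3% (difference: 2.4%)
  H: 6.1% (difference: 2.6%)
  R: 6.0% (difference: 2.7%)
  D: 4.3% (difference: 4.4%)
Step 3: 'U' most likely represents 'T' (frequency 9.1%).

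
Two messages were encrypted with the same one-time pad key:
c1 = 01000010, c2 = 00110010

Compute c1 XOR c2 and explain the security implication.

Step 1: c1 XOR c2 = (m1 XOR k) XOR (m2 XOR k).
Step 2: By XOR associativity/commutativity: = m1 XOR m2 XOR k XOR k = m1 XOR m2.
Step 3: 01000010 XOR 00110010 = 01110000 = 112.
Step 4: The key cancels out! An attacker learns m1 XOR m2 = 112, revealing the relationship between plaintexts.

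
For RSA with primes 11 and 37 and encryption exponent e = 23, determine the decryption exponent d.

Step 1: n = 11 * 37 = 407.
Step 2: phi(n) = 10 * 36 = 360.
Step 3: Find d such that 23 * d = 1 (mod 360).
Step 4: d = 23^(-1) mod 360 = 47.
Verification: 23 * 47 = 1081 = 3 * 360 + 1.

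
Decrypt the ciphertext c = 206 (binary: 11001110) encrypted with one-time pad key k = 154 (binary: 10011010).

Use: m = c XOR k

Step 1: XOR ciphertext with key:
  Ciphertext: 11001110
  Key:        10011010
  XOR:        01010100
Step 2: Plaintext = 01010100 = 84 in decimal.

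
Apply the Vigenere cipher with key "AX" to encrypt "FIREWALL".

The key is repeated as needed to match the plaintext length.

Step 1: Repeat key to match plaintext length:
  Plaintext: FIREWALL
  Key:       AXAXAXAX
Step 2: Encrypt each letter:
  F(5) + A(0) = (5+0) mod 26 = 5 = F
  I(8) + X(23) = (8+23) mod 26 = 5 = F
  R(17) + A(0) = (17+0) mod 26 = 17 = R
  E(4) + X(23) = (4+23) mod 26 = 1 = B
  W(22) + A(0) = (22+0) mod 26 = 22 = W
  A(0) + X(23) = (0+23) mod 26 = 23 = X
  L(11) + A(0) = (11+0) mod 26 = 11 = L
  L(11) + X(23) = (11+23) mod 26 = 8 = I
Ciphertext: FFRBWXLI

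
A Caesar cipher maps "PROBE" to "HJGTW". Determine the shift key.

Step 1: Compare first letters: P (position 15) -> H (position 7).
Step 2: Shift = (7 - 15) mod 26 = 18.
The shift value is 18.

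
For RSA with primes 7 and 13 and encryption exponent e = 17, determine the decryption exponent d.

Step 1: n = 7 * 13 = 91.
Step 2: phi(n) = 6 * 12 = 72.
Step 3: Find d such that 17 * d = 1 (mod 72).
Step 4: d = 17^(-1) mod 72 = 17.
Verification: 17 * 17 = 289 = 4 * 72 + 1.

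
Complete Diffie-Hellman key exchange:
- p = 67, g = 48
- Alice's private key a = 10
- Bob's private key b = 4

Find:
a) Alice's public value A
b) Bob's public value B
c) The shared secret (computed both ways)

Step 1: A = g^a mod p = 48^10 mod 67 = 65.
Step 2: B = g^b mod p = 48^4 mod 67 = 6.
Step 3: Alice computes s = B^a mod p = 6^10 mod 67 = 16.
Step 4: Bob computes s = A^b mod p = 65^4 mod 67 = 16.
Both sides agree: shared secret = 16.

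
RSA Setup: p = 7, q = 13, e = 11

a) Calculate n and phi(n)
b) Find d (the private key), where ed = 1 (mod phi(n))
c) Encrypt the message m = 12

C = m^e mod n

Step 1: n = 7 * 13 = 91.
Step 2: phi(n) = (7-1)(13-1) = 6 * 12 = 72.
Step 3: Find d = 11^(-1) mod 72 = 59.
  Verify: 11 * 59 = 649 = 1 (mod 72).
Step 4: C = 12^11 mod 91 = 38.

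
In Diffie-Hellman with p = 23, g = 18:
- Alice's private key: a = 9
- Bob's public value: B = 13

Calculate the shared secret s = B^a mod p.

Step 1: s = B^a mod p = 13^9 mod 23.
  13^1 mod 23 = 13
  13^2 mod 23 = (13 * 13) mod 23 = 8
  13^3 mod 23 = (8 * 13) mod 23 = 12
  13^4 mod 23 = (12 * 13) mod 23 = 18
  13^5 mod 23 = (18 * 13) mod 23 = 4
  13^6 mod 23 = (4 * 13) mod 23 = 6
  13^7 mod 23 = (6 * 13) mod 23 = 9
  13^8 mod 23 = (9 * 13) mod 23 = 2
  13^9 mod 23 = (2 * 13) mod 23 = 3
Result: shared secret = 3.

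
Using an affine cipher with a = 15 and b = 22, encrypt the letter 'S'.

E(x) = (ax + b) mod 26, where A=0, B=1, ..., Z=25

Step 1: Convert 'S' to number: x = 18.
Step 2: E(18) = (15 * 18 + 22) mod 26 = 292 mod 26 = 6.
Step 3: Convert 6 back to letter: G.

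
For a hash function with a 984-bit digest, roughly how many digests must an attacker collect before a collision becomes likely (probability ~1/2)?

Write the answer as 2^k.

Step 1: The birthday paradox gives collision probability ~50% after sqrt(2^n) = 2^(n/2) hashes.
Step 2: For 984-bit output: 2^(984/2) = 2^492.
Step 3: Approximately 2^492 hash computations needed.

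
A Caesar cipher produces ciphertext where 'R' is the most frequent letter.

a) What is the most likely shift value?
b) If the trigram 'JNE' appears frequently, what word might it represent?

Step 1: In English, 'E' is the most frequent letter (12.7%).
Step 2: The most frequent ciphertext letter is 'R' (position 17).
Step 3: Shift = (17 - 4) mod 26 = 13.
Step 4: Decrypt 'JNE' by shifting back 13:
  J -> W
  N -> A
  E -> R
Step 5: 'JNE' decrypts to 'WAR'.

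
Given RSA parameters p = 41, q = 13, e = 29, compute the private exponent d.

Step 1: n = 41 * 13 = 533.
Step 2: phi(n) = 40 * 12 = 480.
Step 3: Find d such that 29 * d = 1 (mod 480).
Step 4: d = 29^(-1) mod 480 = 149.
Verification: 29 * 149 = 4321 = 9 * 480 + 1.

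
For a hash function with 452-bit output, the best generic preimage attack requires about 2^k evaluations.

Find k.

Step 1: The hash has a 452-bit output.
Step 2: Preimage resistance means: given a digest h(x), it should be infeasible to find any input that hashes to it.
With a 452-bit output there are 2^452 possible digests, so a generic brute-force preimage search costs about 2^452 evaluations.
Step 3: Security level = 452 bits.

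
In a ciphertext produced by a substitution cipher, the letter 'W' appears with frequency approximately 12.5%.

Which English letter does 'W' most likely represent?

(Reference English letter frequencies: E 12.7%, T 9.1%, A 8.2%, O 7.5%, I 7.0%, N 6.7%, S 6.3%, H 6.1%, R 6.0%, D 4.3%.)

Step 1: The observed frequency is 12.5%.
Step 2: Compare with English frequencies:
  E: 12.7% (difference: 0.2%) <-- closest
  T: 9.1% (difference: 3.4%)
  A: 8.2% (difference: 4.3%)
  O: 7.5% (difference: 5.0%)
  I: 7.0% (difference: 5.5%)
  N: 6.7% (difference: 5.8%)
  S: 6.3% (difference: 6.2%)
  H: 6.1% (difference: 6.4%)
  R: 6.0% (difference: 6.5%)
  D: 4.3% (difference: 8.2%)
Step 3: 'W' most likely represents 'E' (frequency 12.7%).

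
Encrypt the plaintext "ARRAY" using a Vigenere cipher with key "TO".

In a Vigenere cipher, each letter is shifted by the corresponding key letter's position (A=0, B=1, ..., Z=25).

Step 1: Repeat key to match plaintext length:
  Plaintext: ARRAY
  Key:       TOTOT
Step 2: Encrypt each letter:
  A(0) + T(19) = (0+19) mod 26 = 19 = T
  R(17) + O(14) = (17+14) mod 26 = 5 = F
  R(17) + T(19) = (17+19) mod 26 = 10 = K
  A(0) + O(14) = (0+14) mod 26 = 14 = O
  Y(24) + T(19) = (24+19) mod 26 = 17 = R
Ciphertext: TFKOR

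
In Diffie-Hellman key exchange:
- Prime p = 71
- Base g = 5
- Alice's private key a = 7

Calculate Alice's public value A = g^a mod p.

Step 1: A = g^a mod p = 5^7 mod 71.
  5^1 mod 71 = 5
  5^2 mod 71 = (5 * 5) mod 71 = 25
  5^3 mod 71 = (25 * 5) mod 71 = 54
  5^4 mod 71 = (54 * 5) mod 71 = 57
  5^5 mod 71 = (57 * 5) mod 71 = 1
  5^6 mod 71 = (1 * 5) mod 71 = 5
  5^7 mod 71 = (5 * 5) mod 71 = 25
Result: A = 25.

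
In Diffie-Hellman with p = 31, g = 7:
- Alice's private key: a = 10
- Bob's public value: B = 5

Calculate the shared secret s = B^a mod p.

Step 1: s = B^a mod p = 5^10 mod 31.
  5^1 mod 31 = 5
  5^2 mod 31 = (5 * 5) mod 31 = 25
  5^3 mod 31 = (25 * 5) mod 31 = 1
  5^4 mod 31 = (1 * 5) mod 31 = 5
  5^5 mod 31 = (5 * 5) mod 31 = 25
  5^6 mod 31 = (25 * 5) mod 31 = 1
  5^7 mod 31 = (1 * 5) mod 31 = 5
  5^8 mod 31 = (5 * 5) mod 31 = 25
  5^9 mod 31 = (25 * 5) mod 31 = 1
  5^10 mod 31 = (1 * 5) mod 31 = 5
Result: shared secret = 5.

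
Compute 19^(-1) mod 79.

Step 1: We need x such that 19 * x = 1 (mod 79).
Step 2: Using the extended Euclidean algorithm or trial:
  19 * 25 = 475 = 6 * 79 + 1.
Step 3: Since 475 mod 79 = 1, the inverse is x = 25.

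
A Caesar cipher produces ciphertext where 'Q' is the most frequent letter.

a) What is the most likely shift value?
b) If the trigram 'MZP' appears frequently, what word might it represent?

Step 1: In English, 'E' is the most frequent letter (12.7%).
Step 2: The most frequent ciphertext letter is 'Q' (position 16).
Step 3: Shift = (16 - 4) mod 26 = 12.
Step 4: Decrypt 'MZP' by shifting back 12:
  M -> A
  Z -> N
  P -> D
Step 5: 'MZP' decrypts to 'AND'.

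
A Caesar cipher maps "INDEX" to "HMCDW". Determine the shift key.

Step 1: Compare first letters: I (position 8) -> H (position 7).
Step 2: Shift = (7 - 8) mod 26 = 25.
The shift value is 25.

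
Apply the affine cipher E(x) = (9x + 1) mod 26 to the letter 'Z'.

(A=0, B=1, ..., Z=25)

Step 1: Convert 'Z' to number: x = 25.
Step 2: E(25) = (9 * 25 + 1) mod 26 = 226 mod 26 = 18.
Step 3: Convert 18 back to letter: S.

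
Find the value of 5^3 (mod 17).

Step 1: Compute 5^3 mod 17 step by step, reducing modulo 17 at each step.
  5^1 mod 17 = 5
  5^2 mod 17 = (5 * 5) mod 17 = 8
  5^3 mod 17 = (8 * 5) mod 17 = 6
Step 2: Result = 6.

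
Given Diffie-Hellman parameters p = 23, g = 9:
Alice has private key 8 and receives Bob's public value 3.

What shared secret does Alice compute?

Step 1: s = B^a mod p = 3^8 mod 23.
  3^1 mod 23 = 3
  3^2 mod 23 = (3 * 3) mod 23 = 9
  3^3 mod 23 = (9 * 3) mod 23 = 4
  3^4 mod 23 = (4 * 3) mod 23 = 12
  3^5 mod 23 = (12 * 3) mod 23 = 13
  3^6 mod 23 = (13 * 3) mod 23 = 16
  3^7 mod 23 = (16 * 3) mod 23 = 2
  3^8 mod 23 = (2 * 3) mod 23 = 6
Result: shared secret = 6.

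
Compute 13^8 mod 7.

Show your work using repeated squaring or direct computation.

Step 1: Compute 13^8 mod 7 step by step, reducing modulo 7 at each step.
  13^1 mod 7 = 6
  13^2 mod 7 = (6 * 13) mod 7 = 1
  13^3 mod 7 = (1 * 13) mod 7 = 6
  13^4 mod 7 = (6 * 13) mod 7 = 1
  13^5 mod 7 = (1 * 13) mod 7 = 6
  13^6 mod 7 = (6 * 13) mod 7 = 1
  13^7 mod 7 = (1 * 13) mod 7 = 6
  13^8 mod 7 = (6 * 13) mod 7 = 1
Step 2: Result = 1.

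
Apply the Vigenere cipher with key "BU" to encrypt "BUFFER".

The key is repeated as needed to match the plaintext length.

Step 1: Repeat key to match plaintext length:
  Plaintext: BUFFER
  Key:       BUBUBU
Step 2: Encrypt each letter:
  B(1) + B(1) = (1+1) mod 26 = 2 = C
  U(20) + U(20) = (20+20) mod 26 = 14 = O
  F(5) + B(1) = (5+1) mod 26 = 6 = G
  F(5) + U(20) = (5+20) mod 26 = 25 = Z
  E(4) + B(1) = (4+1) mod 26 = 5 = F
  R(17) + U(20) = (17+20) mod 26 = 11 = L
Ciphertext: COGZFL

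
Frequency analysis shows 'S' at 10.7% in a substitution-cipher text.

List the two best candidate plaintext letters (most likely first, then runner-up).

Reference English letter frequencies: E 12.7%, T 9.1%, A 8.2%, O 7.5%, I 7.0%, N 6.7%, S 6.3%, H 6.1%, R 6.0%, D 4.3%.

Step 1: Observed frequency of 'S' is 10.7%.
Step 2: Compute distances to each reference frequency and sort:
  T (9.1%): difference = 1.6% <-- BEST
  E (12.7%): difference = 2.0% <-- RUNNER-UP
  A (8.2%): difference = 2.5%
  O (7.5%): difference = 3.2%
  I (7.0%): difference = 3.7%
Step 3: Most likely is 'T' (9.1%, diff 1.6%); second most likely is 'E' (12.7%, diff 2.0%).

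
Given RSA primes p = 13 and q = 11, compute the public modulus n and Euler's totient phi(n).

Step 1: n = p * q = 13 * 11 = 143.
Step 2: phi(n) = (p-1)(q-1) = 12 * 10 = 120.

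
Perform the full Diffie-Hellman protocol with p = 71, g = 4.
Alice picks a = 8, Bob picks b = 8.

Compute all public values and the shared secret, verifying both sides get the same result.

Step 1: A = g^a mod p = 4^8 mod 71 = 3.
Step 2: B = g^b mod p = 4^8 mod 71 = 3.
Step 3: Alice computes s = B^a mod p = 3^8 mod 71 = 29.
Step 4: Bob computes s = A^b mod p = 3^8 mod 71 = 29.
Both sides agree: shared secret = 29.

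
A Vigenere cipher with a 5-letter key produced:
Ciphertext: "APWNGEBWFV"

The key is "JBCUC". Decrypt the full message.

Step 1: Key 'JBCUC' has length 5. Extended key: JBCUCJBCUC
Step 2: Decrypt each position:
  A(0) - J(9) = 17 = R
  P(15) - B(1) = 14 = O
  W(22) - C(2) = 20 = U
  N(13) - U(20) = 19 = T
  G(6) - C(2) = 4 = E
  E(4) - J(9) = 21 = V
  B(1) - B(1) = 0 = A
  W(22) - C(2) = 20 = U
  F(5) - U(20) = 11 = L
  V(21) - C(2) = 19 = T
Plaintext: ROUTEVAULT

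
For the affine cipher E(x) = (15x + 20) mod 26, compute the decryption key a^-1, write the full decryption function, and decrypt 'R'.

Step 1: Find a^-1, the modular inverse of 15 mod 26.
Step 2: We need 15 * a^-1 = 1 (mod 26).
Step 3: 15 * 7 = 105 = 4 * 26 + 1, so a^-1 = 7.
Step 4: D(y) = 7(y - 20) mod 26.
Step 5: Apply to 'R' (y = 17): D(17) = 7 * (17 - 20) mod 26 = 7 * -3 mod 26 = 5 -> 'F'.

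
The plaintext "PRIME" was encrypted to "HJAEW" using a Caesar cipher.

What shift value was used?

Step 1: Compare first letters: P (position 15) -> H (position 7).
Step 2: Shift = (7 - 15) mod 26 = 18.
The shift value is 18.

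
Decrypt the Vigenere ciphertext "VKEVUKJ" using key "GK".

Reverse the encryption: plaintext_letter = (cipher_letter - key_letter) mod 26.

Step 1: Extend key: GKGKGKG
Step 2: Decrypt each letter (c - k) mod 26:
  V(21) - G(6) = (21-6) mod 26 = 15 = P
  K(10) - K(10) = (10-10) mod 26 = 0 = A
  E(4) - G(6) = (4-6) mod 26 = 24 = Y
  V(21) - K(10) = (21-10) mod 26 = 11 = L
  U(20) - G(6) = (20-6) mod 26 = 14 = O
  K(10) - K(10) = (10-10) mod 26 = 0 = A
  J(9) - G(6) = (9-6) mod 26 = 3 = D
Plaintext: PAYLOAD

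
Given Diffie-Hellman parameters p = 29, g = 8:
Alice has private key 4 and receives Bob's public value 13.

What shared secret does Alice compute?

Step 1: s = B^a mod p = 13^4 mod 29.
  13^1 mod 29 = 13
  13^2 mod 29 = (13 * 13) mod 29 = 24
  13^3 mod 29 = (24 * 13) mod 29 = 22
  13^4 mod 29 = (22 * 13) mod 29 = 25
Result: shared secret = 25.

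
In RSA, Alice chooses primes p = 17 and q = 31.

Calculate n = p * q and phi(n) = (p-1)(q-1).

Step 1: n = p * q = 17 * 31 = 527.
Step 2: phi(n) = (p-1)(q-1) = 16 * 30 = 480.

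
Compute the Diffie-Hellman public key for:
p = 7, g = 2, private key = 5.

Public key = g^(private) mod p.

Step 1: A = g^a mod p = 2^5 mod 7.
  2^1 mod 7 = 2
  2^2 mod 7 = (2 * 2) mod 7 = 4
  2^3 mod 7 = (4 * 2) mod 7 = 1
  2^4 mod 7 = (1 * 2) mod 7 = 2
  2^5 mod 7 = (2 * 2) mod 7 = 4
Result: A = 4.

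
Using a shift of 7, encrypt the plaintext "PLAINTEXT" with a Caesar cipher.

Step 1: For each letter, shift forward by 7 positions (mod 26).
  P (position 15) -> position (15+7) mod 26 = 22 -> W
  L (position 11) -> position (11+7) mod 26 = 18 -> S
  A (position 0) -> position (0+7) mod 26 = 7 -> H
  I (position 8) -> position (8+7) mod 26 = 15 -> P
  N (position 13) -> position (13+7) mod 26 = 20 -> U
  T (position 19) -> position (19+7) mod 26 = 0 -> A
  E (position 4) -> position (4+7) mod 26 = 11 -> L
  X (position 23) -> position (23+7) mod 26 = 4 -> E
  T (position 19) -> position (19+7) mod 26 = 0 -> A
Result: WSHPUALEA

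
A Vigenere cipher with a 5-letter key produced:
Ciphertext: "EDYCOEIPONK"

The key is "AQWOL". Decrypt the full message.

Step 1: Key 'AQWOL' has length 5. Extended key: AQWOLAQWOLA
Step 2: Decrypt each position:
  E(4) - A(0) = 4 = E
  D(3) - Q(16) = 13 = N
  Y(24) - W(22) = 2 = C
  C(2) - O(14) = 14 = O
  O(14) - L(11) = 3 = D
  E(4) - A(0) = 4 = E
  I(8) - Q(16) = 18 = S
  P(15) - W(22) = 19 = T
  O(14) - O(14) = 0 = A
  N(13) - L(11) = 2 = C
  K(10) - A(0) = 10 = K
Plaintext: ENCODESTACK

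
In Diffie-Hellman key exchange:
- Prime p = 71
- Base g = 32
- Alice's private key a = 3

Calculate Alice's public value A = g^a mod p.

Step 1: A = g^a mod p = 32^3 mod 71.
  32^1 mod 71 = 32
  32^2 mod 71 = (32 * 32) mod 71 = 30
  32^3 mod 71 = (30 * 32) mod 71 = 37
Result: A = 37.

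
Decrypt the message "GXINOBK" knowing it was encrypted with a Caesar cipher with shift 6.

Step 1: Reverse the shift by subtracting 6 from each letter position.
  G (position 6) -> position (6-6) mod 26 = 0 -> A
  X (position 23) -> position (23-6) mod 26 = 17 -> R
  I (position 8) -> position (8-6) mod 26 = 2 -> C
  N (position 13) -> position (13-6) mod 26 = 7 -> H
  O (position 14) -> position (14-6) mod 26 = 8 -> I
  B (position 1) -> position (1-6) mod 26 = 21 -> V
  K (position 10) -> position (10-6) mod 26 = 4 -> E
Decrypted message: ARCHIVE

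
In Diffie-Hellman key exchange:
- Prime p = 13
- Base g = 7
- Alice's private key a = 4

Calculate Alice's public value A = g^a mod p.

Step 1: A = g^a mod p = 7^4 mod 13.
  7^1 mod 13 = 7
  7^2 mod 13 = (7 * 7) mod 13 = 10
  7^3 mod 13 = (10 * 7) mod 13 = 5
  7^4 mod 13 = (5 * 7) mod 13 = 9
Result: A = 9.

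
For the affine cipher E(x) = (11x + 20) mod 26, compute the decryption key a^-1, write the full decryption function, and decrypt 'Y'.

Step 1: Find a^-1, the modular inverse of 11 mod 26.
Step 2: We need 11 * a^-1 = 1 (mod 26).
Step 3: 11 * 19 = 209 = 8 * 26 + 1, so a^-1 = 19.
Step 4: D(y) = 19(y - 20) mod 26.
Step 5: Apply to 'Y' (y = 24): D(24) = 19 * (24 - 20) mod 26 = 19 * 4 mod 26 = 24 -> 'Y'.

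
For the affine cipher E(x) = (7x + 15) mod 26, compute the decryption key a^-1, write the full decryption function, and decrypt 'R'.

Step 1: Find a^-1, the modular inverse of 7 mod 26.
Step 2: We need 7 * a^-1 = 1 (mod 26).
Step 3: 7 * 15 = 105 = 4 * 26 + 1, so a^-1 = 15.
Step 4: D(y) = 15(y - 15) mod 26.
Step 5: Apply to 'R' (y = 17): D(17) = 15 * (17 - 15) mod 26 = 15 * 2 mod 26 = 4 -> 'E'.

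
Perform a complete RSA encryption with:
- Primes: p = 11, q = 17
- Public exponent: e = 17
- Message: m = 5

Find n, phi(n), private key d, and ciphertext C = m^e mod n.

Step 1: n = 11 * 17 = 187.
Step 2: phi(n) = (11-1)(17-1) = 10 * 16 = 160.
Step 3: Find d = 17^(-1) mod 160 = 113.
  Verify: 17 * 113 = 1921 = 1 (mod 160).
Step 4: C = 5^17 mod 187 = 124.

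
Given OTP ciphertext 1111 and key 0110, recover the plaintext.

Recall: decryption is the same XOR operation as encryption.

Step 1: XOR ciphertext with key:
  Ciphertext: 1111
  Key:        0110
  XOR:        1001
Step 2: Plaintext = 1001 = 9 in decimal.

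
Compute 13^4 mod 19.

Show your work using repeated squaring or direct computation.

Step 1: Compute 13^4 mod 19 step by step, reducing modulo 19 at each step.
  13^1 mod 19 = 13
  13^2 mod 19 = (13 * 13) mod 19 = 17
  13^3 mod 19 = (17 * 13) mod 19 = 12
  13^4 mod 19 = (12 * 13) mod 19 = 4
Step 2: Result = 4.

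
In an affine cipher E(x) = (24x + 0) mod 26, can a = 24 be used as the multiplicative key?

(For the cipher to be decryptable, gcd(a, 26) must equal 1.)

Step 1: Compute gcd(24, 26).
Step 2: gcd(24, 26) = 2.
Since gcd = 2 != 1, 24 shares a common factor with 26, so it cannot be used.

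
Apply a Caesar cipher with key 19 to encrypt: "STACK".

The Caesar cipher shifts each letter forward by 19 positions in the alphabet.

Step 1: For each letter, shift forward by 19 positions (mod 26).
  S (position 18) -> position (18+19) mod 26 = 11 -> L
  T (position 19) -> position (19+19) mod 26 = 12 -> M
  A (position 0) -> position (0+19) mod 26 = 19 -> T
  C (position 2) -> position (2+19) mod 26 = 21 -> V
  K (position 10) -> position (10+19) mod 26 = 3 -> D
Result: LMTVD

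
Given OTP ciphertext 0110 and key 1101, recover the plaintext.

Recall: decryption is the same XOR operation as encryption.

Step 1: XOR ciphertext with key:
  Ciphertext: 0110
  Key:        1101
  XOR:        1011
Step 2: Plaintext = 1011 = 11 in decimal.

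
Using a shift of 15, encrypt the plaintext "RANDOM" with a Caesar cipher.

Step 1: For each letter, shift forward by 15 positions (mod 26).
  R (position 17) -> position (17+15) mod 26 = 6 -> G
  A (position 0) -> position (0+15) mod 26 = 15 -> P
  N (position 13) -> position (13+15) mod 26 = 2 -> C
  D (position 3) -> position (3+15) mod 26 = 18 -> S
  O (position 14) -> position (14+15) mod 26 = 3 -> D
  M (position 12) -> position (12+15) mod 26 = 1 -> B
Result: GPCSDB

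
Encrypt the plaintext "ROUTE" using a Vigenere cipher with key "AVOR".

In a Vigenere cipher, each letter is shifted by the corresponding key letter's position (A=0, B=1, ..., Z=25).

Step 1: Repeat key to match plaintext length:
  Plaintext: ROUTE
  Key:       AVORA
Step 2: Encrypt each letter:
  R(17) + A(0) = (17+0) mod 26 = 17 = R
  O(14) + V(21) = (14+21) mod 26 = 9 = J
  U(20) + O(14) = (20+14) mod 26 = 8 = I
  T(19) + R(17) = (19+17) mod 26 = 10 = K
  E(4) + A(0) = (4+0) mod 26 = 4 = E
Ciphertext: RJIKE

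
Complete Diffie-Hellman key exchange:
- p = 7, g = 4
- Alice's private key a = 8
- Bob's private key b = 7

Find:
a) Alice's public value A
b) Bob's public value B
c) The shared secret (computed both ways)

Step 1: A = g^a mod p = 4^8 mod 7 = 2.
Step 2: B = g^b mod p = 4^7 mod 7 = 4.
Step 3: Alice computes s = B^a mod p = 4^8 mod 7 = 2.
Step 4: Bob computes s = A^b mod p = 2^7 mod 7 = 2.
Both sides agree: shared secret = 2.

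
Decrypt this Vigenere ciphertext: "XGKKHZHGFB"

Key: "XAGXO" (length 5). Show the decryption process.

Step 1: Key 'XAGXO' has length 5. Extended key: XAGXOXAGXO
Step 2: Decrypt each position:
  X(23) - X(23) = 0 = A
  G(6) - A(0) = 6 = G
  K(10) - G(6) = 4 = E
  K(10) - X(23) = 13 = N
  H(7) - O(14) = 19 = T
  Z(25) - X(23) = 2 = C
  H(7) - A(0) = 7 = H
  G(6) - G(6) = 0 = A
  F(5) - X(23) = 8 = I
  B(1) - O(14) = 13 = N
Plaintext: AGENTCHAIN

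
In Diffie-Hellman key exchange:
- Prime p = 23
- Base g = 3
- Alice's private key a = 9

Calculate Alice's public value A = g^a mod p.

Step 1: A = g^a mod p = 3^9 mod 23.
  3^1 mod 23 = 3
  3^2 mod 23 = (3 * 3) mod 23 = 9
  3^3 mod 23 = (9 * 3) mod 23 = 4
  3^4 mod 23 = (4 * 3) mod 23 = 12
  3^5 mod 23 = (12 * 3) mod 23 = 13
  3^6 mod 23 = (13 * 3) mod 23 = 16
  3^7 mod 23 = (16 * 3) mod 23 = 2
  3^8 mod 23 = (2 * 3) mod 23 = 6
  3^9 mod 23 = (6 * 3) mod 23 = 18
Result: A = 18.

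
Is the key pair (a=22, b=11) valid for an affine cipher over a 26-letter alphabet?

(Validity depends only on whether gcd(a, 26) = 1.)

Step 1: Compute gcd(22, 26).
Step 2: gcd(22, 26) = 2.
Since gcd = 2 != 1, 22 shares a common factor with 26, so it cannot be used.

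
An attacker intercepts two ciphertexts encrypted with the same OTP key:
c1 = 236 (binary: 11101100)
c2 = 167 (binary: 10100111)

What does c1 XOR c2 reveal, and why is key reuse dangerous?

Step 1: c1 XOR c2 = (m1 XOR k) XOR (m2 XOR k).
Step 2: By XOR associativity/commutativity: = m1 XOR m2 XOR k XOR k = m1 XOR m2.
Step 3: 11101100 XOR 10100111 = 01001011 = 75.
Step 4: The key cancels out! An attacker learns m1 XOR m2 = 75, revealing the relationship between plaintexts.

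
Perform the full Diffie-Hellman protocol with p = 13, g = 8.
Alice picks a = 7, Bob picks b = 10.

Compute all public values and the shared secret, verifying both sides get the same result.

Step 1: A = g^a mod p = 8^7 mod 13 = 5.
Step 2: B = g^b mod p = 8^10 mod 13 = 12.
Step 3: Alice computes s = B^a mod p = 12^7 mod 13 = 12.
Step 4: Bob computes s = A^b mod p = 5^10 mod 13 = 12.
Both sides agree: shared secret = 12.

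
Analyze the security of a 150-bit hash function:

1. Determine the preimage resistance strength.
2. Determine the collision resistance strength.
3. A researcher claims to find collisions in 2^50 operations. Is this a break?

Step 1: Preimage resistance requires brute-force of 2^150 operations.
Step 2: Collision resistance (birthday bound) = 2^(150/2) = 2^75.
Step 3: The claimed attack costs 2^50 operations.
Step 4: Since 2^50 < 2^75, the claimed attack beats the generic birthday bound, so collision resistance is broken.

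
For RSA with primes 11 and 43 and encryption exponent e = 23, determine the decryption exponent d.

Step 1: n = 11 * 43 = 473.
Step 2: phi(n) = 10 * 42 = 420.
Step 3: Find d such that 23 * d = 1 (mod 420).
Step 4: d = 23^(-1) mod 420 = 347.
Verification: 23 * 347 = 7981 = 19 * 420 + 1.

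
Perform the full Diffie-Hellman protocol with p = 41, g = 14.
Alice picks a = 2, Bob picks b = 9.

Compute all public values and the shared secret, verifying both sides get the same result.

Step 1: A = g^a mod p = 14^2 mod 41 = 32.
Step 2: B = g^b mod p = 14^9 mod 41 = 14.
Step 3: Alice computes s = B^a mod p = 14^2 mod 41 = 32.
Step 4: Bob computes s = A^b mod p = 32^9 mod 41 = 32.
Both sides agree: shared secret = 32.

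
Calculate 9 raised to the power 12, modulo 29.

Step 1: Compute 9^12 mod 29 step by step, reducing modulo 29 at each step.
  9^1 mod 29 = 9
  9^2 mod 29 = (9 * 9) mod 29 = 23
  9^3 mod 29 = (23 * 9) mod 29 = 4
  9^4 mod 29 = (4 * 9) mod 29 = 7
  9^5 mod 29 = (7 * 9) mod 29 = 5
  9^6 mod 29 = (5 * 9) mod 29 = 16
  9^7 mod 29 = (16 * 9) mod 29 = 28
  9^8 mod 29 = (28 * 9) mod 29 = 20
  9^9 mod 29 = (20 * 9) mod 29 = 6
  9^10 mod 29 = (6 * 9) mod 29 = 25
  9^11 mod 29 = (25 * 9) mod 29 = 22
  9^12 mod 29 = (22 * 9) mod 29 = 24
Step 2: Result = 24.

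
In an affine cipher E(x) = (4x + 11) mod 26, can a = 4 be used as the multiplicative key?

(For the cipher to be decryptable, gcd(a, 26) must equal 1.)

Step 1: Compute gcd(4, 26).
Step 2: gcd(4, 26) = 2.
Since gcd = 2 != 1, 4 shares a common factor with 26, so it cannot be used.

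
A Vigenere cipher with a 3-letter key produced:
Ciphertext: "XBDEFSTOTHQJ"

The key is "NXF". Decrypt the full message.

Step 1: Key 'NXF' has length 3. Extended key: NXFNXFNXFNXF
Step 2: Decrypt each position:
  X(23) - N(13) = 10 = K
  B(1) - X(23) = 4 = E
  D(3) - F(5) = 24 = Y
  E(4) - N(13) = 17 = R
  F(5) - X(23) = 8 = I
  S(18) - F(5) = 13 = N
  T(19) - N(13) = 6 = G
  O(14) - X(23) = 17 = R
  T(19) - F(5) = 14 = O
  H(7) - N(13) = 20 = U
  Q(16) - X(23) = 19 = T
  J(9) - F(5) = 4 = E
Plaintext: KEYRINGROUTE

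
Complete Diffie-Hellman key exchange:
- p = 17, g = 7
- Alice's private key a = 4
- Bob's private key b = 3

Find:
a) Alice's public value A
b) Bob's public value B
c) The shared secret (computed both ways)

Step 1: A = g^a mod p = 7^4 mod 17 = 4.
Step 2: B = g^b mod p = 7^3 mod 17 = 3.
Step 3: Alice computes s = B^a mod p = 3^4 mod 17 = 13.
Step 4: Bob computes s = A^b mod p = 4^3 mod 17 = 13.
Both sides agree: shared secret = 13.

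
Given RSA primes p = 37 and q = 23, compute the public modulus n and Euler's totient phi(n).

Step 1: n = p * q = 37 * 23 = 851.
Step 2: phi(n) = (p-1)(q-1) = 36 * 22 = 792.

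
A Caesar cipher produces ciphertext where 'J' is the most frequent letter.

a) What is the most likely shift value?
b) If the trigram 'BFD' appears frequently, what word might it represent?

Step 1: In English, 'E' is the most frequent letter (12.7%).
Step 2: The most frequent ciphertext letter is 'J' (position 9).
Step 3: Shift = (9 - 4) mod 26 = 5.
Step 4: Decrypt 'BFD' by shifting back 5:
  B -> W
  F -> A
  D -> Y
Step 5: 'BFD' decrypts to 'WAY'.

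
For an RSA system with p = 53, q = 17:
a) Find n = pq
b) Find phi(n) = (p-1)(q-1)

Step 1: n = p * q = 53 * 17 = 901.
Step 2: phi(n) = (p-1)(q-1) = 52 * 16 = 832.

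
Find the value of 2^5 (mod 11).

Step 1: Compute 2^5 mod 11 step by step, reducing modulo 11 at each step.
  2^1 mod 11 = 2
  2^2 mod 11 = (2 * 2) mod 11 = 4
  2^3 mod 11 = (4 * 2) mod 11 = 8
  2^4 mod 11 = (8 * 2) mod 11 = 5
  2^5 mod 11 = (5 * 2) mod 11 = 10
Step 2: Result = 10.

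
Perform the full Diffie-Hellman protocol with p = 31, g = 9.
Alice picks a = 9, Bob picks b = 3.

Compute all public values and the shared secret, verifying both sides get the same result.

Step 1: A = g^a mod p = 9^9 mod 31 = 4.
Step 2: B = g^b mod p = 9^3 mod 31 = 16.
Step 3: Alice computes s = B^a mod p = 16^9 mod 31 = 2.
Step 4: Bob computes s = A^b mod p = 4^3 mod 31 = 2.
Both sides agree: shared secret = 2.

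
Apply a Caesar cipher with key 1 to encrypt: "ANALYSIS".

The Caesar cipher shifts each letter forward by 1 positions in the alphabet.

Step 1: For each letter, shift forward by 1 positions (mod 26).
  A (position 0) -> position (0+1) mod 26 = 1 -> B
  N (position 13) -> position (13+1) mod 26 = 14 -> O
  A (position 0) -> position (0+1) mod 26 = 1 -> B
  L (position 11) -> position (11+1) mod 26 = 12 -> M
  Y (position 24) -> position (24+1) mod 26 = 25 -> Z
  S (position 18) -> position (18+1) mod 26 = 19 -> T
  I (position 8) -> position (8+1) mod 26 = 9 -> J
  S (position 18) -> position (18+1) mod 26 = 19 -> T
Result: BOBMZTJT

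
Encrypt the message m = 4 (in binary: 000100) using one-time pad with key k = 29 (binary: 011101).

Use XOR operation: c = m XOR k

Step 1: Write out the XOR operation bit by bit:
  Message: 000100
  Key:     011101
  XOR:     011001
Step 2: Convert to decimal: 011001 = 25.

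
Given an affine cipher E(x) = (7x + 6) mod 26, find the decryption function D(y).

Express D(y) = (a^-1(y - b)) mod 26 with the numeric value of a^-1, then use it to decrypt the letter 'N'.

Step 1: Find a^-1, the modular inverse of 7 mod 26.
Step 2: We need 7 * a^-1 = 1 (mod 26).
Step 3: 7 * 15 = 105 = 4 * 26 + 1, so a^-1 = 15.
Step 4: D(y) = 15(y - 6) mod 26.
Step 5: Apply to 'N' (y = 13): D(13) = 15 * (13 - 6) mod 26 = 15 * 7 mod 26 = 1 -> 'B'.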